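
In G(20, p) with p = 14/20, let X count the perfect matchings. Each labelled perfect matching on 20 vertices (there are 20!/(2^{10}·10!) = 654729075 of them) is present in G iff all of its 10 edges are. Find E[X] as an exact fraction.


K_20 has 20!/(2^{10}·10!) = 654729075 labelled perfect matchings.
For each such perfect matching H, let X_H = 1 if all 10 edges of H are present in G. Then P[X_H = 1] = p^{10} = (7/10)^{10} = 282475249/10000000000.
By linearity: E[X] = Σ_H E[X_H] = 654729075 · p^{10} = 654729075 · 282475249/10000000000 = 7397790339526587/400000000.
Numerically: E[X] ≈ 1.85e+07.

E[X] = 654729075 · (7/10)^{10} = 7397790339526587/400000000 ≈ 1.85e+07.


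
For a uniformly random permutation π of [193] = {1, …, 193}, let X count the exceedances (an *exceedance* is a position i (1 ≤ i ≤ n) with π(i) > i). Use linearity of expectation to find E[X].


Write X = Σ_{i=1}^{193} X_i, where X_i = 1_{π(i) > i}.
For each fixed i, π(i) is uniform over {1, …, 193} (marginal of a uniform permutation), so P[π(i) > i] = (n − i)/n. Summing: Σ_{i=1}^{193} (n − i)/n = (0 + 1 + … + 192)/193 = 193(193 − 1)/(2·193) = (193 − 1)/2.
Hence E[X] = Σ_{i=1}^{193} (193 − i)/193 = 96 ≈ 96.0000.

E[X] = 96 = 96.0000.


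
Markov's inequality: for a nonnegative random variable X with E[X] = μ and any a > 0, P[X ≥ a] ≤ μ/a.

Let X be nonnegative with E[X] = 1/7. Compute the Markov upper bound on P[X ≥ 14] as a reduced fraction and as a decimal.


μ = E[X] = 1/7, a = 14.
Markov: P[X ≥ 14] ≤ μ/a = (1/7)/14 = 1/98.
Numerically: ≈ 0.010.
(Since a = 14 > μ = 0.143, the bound 1/98 is < 1 and informative.)

P[X ≥ 14] ≤ 1/98 ≈ 0.010.


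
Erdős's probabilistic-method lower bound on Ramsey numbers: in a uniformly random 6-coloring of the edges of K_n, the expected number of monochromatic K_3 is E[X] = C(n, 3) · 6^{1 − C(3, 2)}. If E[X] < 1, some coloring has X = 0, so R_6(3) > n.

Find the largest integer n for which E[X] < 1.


We need C(n, 3) · 6^{1 − 3} < 1, i.e. C(n, 3) < 6^{3 − 1} = 36.
Check values of n near the boundary:
  n = 3: C(3, 3) = 1; 1 < 36? YES
  n = 4: C(4, 3) = 4; 4 < 36? YES
  n = 5: C(5, 3) = 10; 10 < 36? YES
  n = 6: C(6, 3) = 20; 20 < 36? YES
  n = 7: C(7, 3) = 35; 35 < 36? YES
  n = 8: C(8, 3) = 56; 56 < 36? NO
The largest n with C(n, 3) < 36 is n = 7 (where E[X] = 35/36 ≈ 0.9722222). Hence R_6(3) > 7, i.e. R_6(3) ≥ 8.

Largest n = 7; hence R_6(3) > 7.


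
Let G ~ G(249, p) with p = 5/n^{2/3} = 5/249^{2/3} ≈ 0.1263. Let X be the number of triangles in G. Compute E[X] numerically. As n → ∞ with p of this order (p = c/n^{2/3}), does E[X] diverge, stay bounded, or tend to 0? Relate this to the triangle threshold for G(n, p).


Number of potential triangles: C(249, 3) = 2542124.
Each occurs with probability p³ ≈ (0.1263)³ ≈ 2.016097e-03.
By linearity: E[X] = C(249, 3)·p³ ≈ 2542124 · 2.016097e-03 ≈ 5125.1673.
Since α = 2/3 < 1, p = c/n^{2/3} ≫ 1/n is above the triangle threshold p ~ 1/n. Asymptotically E[X] ~ (c³/6)·n^{3(1−α)} = (5³/6)·n^{1} → ∞; triangles are abundant w.h.p.

E[X] ≈ 5125.1673; in regime p = Θ(1/n^{2/3}) E[X] diverges (above the triangle threshold p ~ 1/n).


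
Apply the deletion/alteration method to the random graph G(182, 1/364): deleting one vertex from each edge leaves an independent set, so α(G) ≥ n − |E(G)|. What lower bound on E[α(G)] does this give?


E[|E(G)|] = C(182, 2)·p = 16471 · (1/364) = 181/4.
E[α(G)] ≥ n − E[|E(G)|] = 182 − 181/4 = 547/4.
Numerically: ≈ 136.75000.
(This is only a lower bound; the true E[α(G)] may be larger.)

E[α(G)] ≥ 547/4 ≈ 136.75000.


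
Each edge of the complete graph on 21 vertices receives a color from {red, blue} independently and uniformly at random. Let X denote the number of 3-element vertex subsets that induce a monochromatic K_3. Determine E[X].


Let X = Σ_S X_S over the C(21, 3) = 1330 subsets S of size 3, where X_S = 1 if the K_3 on S is monochromatic.
For a fixed S, the K_3 on S has C(3, 2) = 3 edges. P[all 3 edges red] = (1/2)^3, and likewise for blue, so P[monochromatic] = 2·(1/2)^3 = 2^{1 − 3} = 1/4.
By linearity of expectation: E[X] = C(21, 3) · 2^{1 − 3} = 1330 · 1/4 = 665/2.
Numerically: E[X] ≈ 332.500.

E[X] = C(21,3)·2^(1−C(3,2)) = 665/2 ≈ 332.500.


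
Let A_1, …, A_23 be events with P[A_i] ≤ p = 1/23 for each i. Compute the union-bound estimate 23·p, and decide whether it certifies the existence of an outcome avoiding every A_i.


Union bound: P[∪_{i=1}^{23} A_i] ≤ Σ_i P[A_i] ≤ 23·p = 23·(1/23) = 1.
Numerically: 1 ≈ 1.0000.
Is 1 < 1? NO.
Since the bound 1 is ≥ 1, the union bound is uninformative here; it does NOT by itself certify existence.

23·p = 1 ≈ 1.0000; existence NOT certified by the union bound.


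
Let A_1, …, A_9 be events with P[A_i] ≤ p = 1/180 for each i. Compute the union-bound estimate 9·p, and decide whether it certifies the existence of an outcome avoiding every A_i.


Union bound: P[∪_{i=1}^{9} A_i] ≤ Σ_i P[A_i] ≤ 9·p = 9·(1/180) = 1/20.
Numerically: 1/20 ≈ 0.0500.
Is 1/20 < 1? YES.
Since P[∪ A_i] ≤ 1/20 < 1, the complement has P[∩ A_i^c] ≥ 1 − 1/20 = 19/20 > 0, so some outcome avoids every A_i.

9·p = 1/20 ≈ 0.0500; existence CERTIFIED by the union bound.


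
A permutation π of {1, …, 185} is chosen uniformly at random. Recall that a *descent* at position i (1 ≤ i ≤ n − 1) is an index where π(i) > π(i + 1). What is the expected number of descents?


Write X = Σ X_I over i = 1, …, 184, with X_I the indicator of one descent.
There are 184 indicators.
For each fixed i, the pair (π(i), π(i+1)) is a uniformly random ordered pair of distinct values from {1, …, 185}; by symmetry P[π(i) > π(i+1)] = 1/2.
By linearity: E[X] = 184 · (1/2) = (185 − 1) · (1/2) = 92 ≈ 92.000000.

E[X] = 92 = 92.000000.


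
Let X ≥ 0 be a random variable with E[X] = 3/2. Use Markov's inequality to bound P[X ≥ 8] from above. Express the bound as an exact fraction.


μ = E[X] = 3/2, a = 8.
Markov: P[X ≥ 8] ≤ μ/a = (3/2)/8 = 3/16.
Numerically: ≈ 0.188.
(Since a = 8 > μ = 1.500, the bound 3/16 is < 1 and informative.)

P[X ≥ 8] ≤ 3/16 ≈ 0.188.


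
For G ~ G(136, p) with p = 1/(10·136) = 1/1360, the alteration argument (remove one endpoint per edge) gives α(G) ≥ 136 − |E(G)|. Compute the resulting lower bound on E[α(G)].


E[|E(G)|] = C(136, 2)·p = 9180 · (1/1360) = 27/4.
E[α(G)] ≥ n − E[|E(G)|] = 136 − 27/4 = 517/4.
Numerically: ≈ 129.2500.
(This is only a lower bound; the true E[α(G)] may be larger.)

E[α(G)] ≥ 517/4 ≈ 129.2500.


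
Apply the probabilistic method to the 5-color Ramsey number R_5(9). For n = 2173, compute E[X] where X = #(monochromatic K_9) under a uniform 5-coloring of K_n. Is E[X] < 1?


E[X] = C(2173, 9) · 5^{1 − 36} = 2927993888115921319674265 · 5^{−35} = 2927993888115921319674265/2910383045673370361328125.
As a reduced fraction: E[X] = 585598777623184263934853/582076609134674072265625 ≈ 1.0060510.
Is E[X] < 1? NO.
Since E[X] ≥ 1, the first-moment bound is inconclusive at n = 2173; it does NOT by itself certify R_5(9) > 2173.

E[X] = 585598777623184263934853/582076609134674072265625 ≈ 1.0060510; E[X] ≥ 1; first-moment method inconclusive here.


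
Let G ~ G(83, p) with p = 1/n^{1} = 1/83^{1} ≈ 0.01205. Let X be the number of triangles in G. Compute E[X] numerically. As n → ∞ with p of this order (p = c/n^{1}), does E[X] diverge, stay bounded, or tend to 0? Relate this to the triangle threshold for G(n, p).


Number of potential triangles: C(83, 3) = 91881.
Each occurs with probability p³ ≈ (0.01205)³ ≈ 1.748903e-06.
By linearity: E[X] = C(83, 3)·p³ ≈ 91881 · 1.748903e-06 ≈ 0.1607.
Here α = 1, so p = 1/n is exactly at the triangle threshold p ~ 1/n. Asymptotically E[X] → c³/6 = 1³/6 = 1/6 ≈ 0.1667, a bounded constant. In this regime the triangle count is asymptotically Poisson(c³/6).

E[X] ≈ 0.1607; in regime p = Θ(1/n^{1}) E[X] stays bounded (at the triangle threshold p ~ 1/n).


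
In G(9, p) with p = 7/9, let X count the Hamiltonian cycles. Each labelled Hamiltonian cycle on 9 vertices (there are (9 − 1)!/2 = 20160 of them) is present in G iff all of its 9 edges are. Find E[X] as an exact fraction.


K_9 has (9 − 1)!/2 = 20160 labelled Hamiltonian cycles.
For each such Hamiltonian cycle H, let X_H = 1 if all 9 edges of H are present in G. Then P[X_H = 1] = p^{9} = (7/9)^{9} = 40353607/387420489.
By linearity: E[X] = Σ_H E[X_H] = 20160 · p^{9} = 20160 · 40353607/387420489 = 90392079680/43046721.
Numerically: E[X] ≈ 2099.86.

E[X] = 20160 · (7/9)^{9} = 90392079680/43046721 ≈ 2099.86.


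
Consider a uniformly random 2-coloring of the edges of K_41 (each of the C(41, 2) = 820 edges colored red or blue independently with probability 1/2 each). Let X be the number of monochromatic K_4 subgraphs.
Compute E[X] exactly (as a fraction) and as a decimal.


Let X = Σ_S X_S over the C(41, 4) = 101270 subsets S of size 4, where X_S = 1 if the K_4 on S is monochromatic.
For a fixed S, the K_4 on S has C(4, 2) = 6 edges. P[all 6 edges red] = (1/2)^6, and likewise for blue, so P[monochromatic] = 2·(1/2)^6 = 2^{1 − 6} = 1/32.
By linearity: E[X] = C(41, 4) · 2^{1 − 6} = 101270 · 1/32 = 50635/16.
Numerically: E[X] ≈ 3164.6875.

E[X] = C(41,4)·2^(1−C(4,2)) = 50635/16 ≈ 3164.6875.


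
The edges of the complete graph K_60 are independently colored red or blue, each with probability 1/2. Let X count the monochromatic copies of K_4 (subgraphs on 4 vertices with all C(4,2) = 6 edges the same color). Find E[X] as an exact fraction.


Let X = Σ_S X_S over the C(60, 4) = 487635 subsets S of size 4, where X_S = 1 if the K_4 on S is monochromatic.
For a fixed S, the K_4 on S has C(4, 2) = 6 edges. P[all 6 edges red] = (1/2)^6, and likewise for blue, so P[monochromatic] = 2·(1/2)^6 = 2^{1 − 6} = 1/32.
By linearity: E[X] = C(60, 4) · 2^{1 − 6} = 487635 · 1/32 = 487635/32.
Numerically: E[X] ≈ 15238.5938.

E[X] = C(60,4)·2^(1−C(4,2)) = 487635/32 ≈ 15238.5938.


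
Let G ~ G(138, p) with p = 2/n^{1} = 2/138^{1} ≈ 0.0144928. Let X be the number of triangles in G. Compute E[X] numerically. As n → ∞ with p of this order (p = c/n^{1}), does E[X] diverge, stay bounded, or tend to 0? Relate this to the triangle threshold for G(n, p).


Number of potential triangles: C(138, 3) = 428536.
Each occurs with probability p³ ≈ (0.0144928)³ ≈ 3.04405663e-06.
By linearity: E[X] = C(138, 3)·p³ ≈ 428536 · 3.04405663e-06 ≈ 1.304488.
Here α = 1, so p = 2/n is exactly at the triangle threshold p ~ 1/n. Asymptotically E[X] → c³/6 = 2³/6 = 4/3 ≈ 1.333333, a bounded constant. In this regime the triangle count is asymptotically Poisson(c³/6).

E[X] ≈ 1.304488; in regime p = Θ(1/n^{1}) E[X] stays bounded (at the triangle threshold p ~ 1/n).


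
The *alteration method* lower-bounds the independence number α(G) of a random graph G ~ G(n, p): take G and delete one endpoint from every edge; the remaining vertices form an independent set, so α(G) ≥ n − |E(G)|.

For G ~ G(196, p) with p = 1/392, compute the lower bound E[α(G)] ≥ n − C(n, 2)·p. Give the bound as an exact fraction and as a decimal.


E[|E(G)|] = C(196, 2)·p = 19110 · (1/392) = 195/4.
E[α(G)] ≥ n − E[|E(G)|] = 196 − 195/4 = 589/4.
Numerically: ≈ 147.250000.
(This is only a lower bound; the true E[α(G)] may be larger.)

E[α(G)] ≥ 589/4 ≈ 147.250000.


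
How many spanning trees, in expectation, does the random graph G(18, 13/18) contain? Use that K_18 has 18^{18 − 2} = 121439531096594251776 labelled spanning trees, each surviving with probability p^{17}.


K_18 has 18^{18 − 2} = 121439531096594251776 labelled spanning trees.
For each such spanning tree H, let X_H = 1 if all 17 edges of H are present in G. Then P[X_H = 1] = p^{17} = (13/18)^{17} = 8650415919381337933/2185911559738696531968.
Summing the indicators: E[X] = Σ_H E[X_H] = 121439531096594251776 · p^{17} = 121439531096594251776 · 8650415919381337933/2185911559738696531968 = 8650415919381337933/18.
Numerically: E[X] ≈ 4.81e+17.

E[X] = 121439531096594251776 · (13/18)^{17} = 8650415919381337933/18 ≈ 4.81e+17.


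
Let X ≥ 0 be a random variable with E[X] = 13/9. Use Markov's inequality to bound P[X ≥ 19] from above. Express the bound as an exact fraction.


μ = E[X] = 13/9, a = 19.
Markov: P[X ≥ 19] ≤ μ/a = (13/9)/19 = 13/171.
Numerically: ≈ 0.076023.
(Since a = 19 > μ = 1.444444, the bound 13/171 is < 1 and informative.)

P[X ≥ 19] ≤ 13/171 ≈ 0.076023.


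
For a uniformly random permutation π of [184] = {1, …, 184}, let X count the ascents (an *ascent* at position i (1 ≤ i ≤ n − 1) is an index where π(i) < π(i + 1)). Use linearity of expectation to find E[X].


Write X = Σ X_I over i = 1, …, 183, with X_I the indicator of one ascent.
There are 183 indicators.
For each fixed i, the pair (π(i), π(i+1)) is a uniformly random ordered pair of distinct values from {1, …, 184}; by symmetry P[π(i) < π(i+1)] = 1/2.
By linearity: E[X] = 183 · (1/2) = (184 − 1) · (1/2) = 183/2 ≈ 91.50000.

E[X] = 183/2 = 91.50000.


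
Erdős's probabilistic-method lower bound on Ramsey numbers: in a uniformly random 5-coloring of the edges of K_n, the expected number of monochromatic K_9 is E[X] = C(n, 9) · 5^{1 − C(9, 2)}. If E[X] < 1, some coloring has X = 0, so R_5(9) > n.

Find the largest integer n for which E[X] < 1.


We need C(n, 9) · 5^{1 − 36} < 1, i.e. C(n, 9) < 5^{36 − 1} = 2910383045673370361328125.
Check values of n near the boundary:
  n = 2168: C(2168, 9) = 2867804175977929537095120; 2867804175977929537095120 < 2910383045673370361328125? YES
  n = 2169: C(2169, 9) = 2879753360044504243499683; 2879753360044504243499683 < 2910383045673370361328125? YES
  n = 2170: C(2170, 9) = 2891746779868845075610510; 2891746779868845075610510 < 2910383045673370361328125? YES
  n = 2171: C(2171, 9) = 2903784578674959601827205; 2903784578674959601827205 < 2910383045673370361328125? YES
  n = 2172: C(2172, 9) = 2915866900084148060642020; 2915866900084148060642020 < 2910383045673370361328125? NO
The largest n with C(n, 9) < 2910383045673370361328125 is n = 2171 (where E[X] = 580756915734991920365441/582076609134674072265625 ≈ 0.998). Hence R_5(9) > 2171, i.e. R_5(9) ≥ 2172.

Largest n = 2171; hence R_5(9) > 2171.


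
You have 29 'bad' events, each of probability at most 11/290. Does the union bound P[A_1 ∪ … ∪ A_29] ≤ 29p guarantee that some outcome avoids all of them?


Union bound: P[∪_{i=1}^{29} A_i] ≤ Σ_i P[A_i] ≤ 29·p = 29·(11/290) = 11/10.
Numerically: 11/10 ≈ 1.100000.
Is 11/10 < 1? NO.
Since the bound 11/10 is ≥ 1, the union bound is uninformative here; it does NOT by itself certify existence.

29·p = 11/10 ≈ 1.100000; existence NOT certified by the union bound.


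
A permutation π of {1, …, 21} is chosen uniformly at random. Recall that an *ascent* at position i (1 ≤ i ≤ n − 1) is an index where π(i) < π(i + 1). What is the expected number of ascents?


Write X = Σ X_I over i = 1, …, 20, with X_I the indicator of one ascent.
There are 20 indicators.
For each fixed i, the pair (π(i), π(i+1)) is a uniformly random ordered pair of distinct values from {1, …, 21}; by symmetry P[π(i) < π(i+1)] = 1/2.
By linearity: E[X] = 20 · (1/2) = (21 − 1) · (1/2) = 10 ≈ 10.00000.

E[X] = 10 = 10.00000.


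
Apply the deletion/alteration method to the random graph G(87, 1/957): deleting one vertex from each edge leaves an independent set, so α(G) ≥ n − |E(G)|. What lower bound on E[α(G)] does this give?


E[|E(G)|] = C(87, 2)·p = 3741 · (1/957) = 43/11.
E[α(G)] ≥ n − E[|E(G)|] = 87 − 43/11 = 914/11.
Numerically: ≈ 83.091.
(This is only a lower bound; the true E[α(G)] may be larger.)

E[α(G)] ≥ 914/11 ≈ 83.091.


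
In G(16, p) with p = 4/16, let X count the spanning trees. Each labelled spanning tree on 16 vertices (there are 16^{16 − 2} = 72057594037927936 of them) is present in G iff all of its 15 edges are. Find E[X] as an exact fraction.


K_16 has 16^{16 − 2} = 72057594037927936 labelled spanning trees.
For each such spanning tree H, let X_H = 1 if all 15 edges of H are present in G. Then P[X_H = 1] = p^{15} = (1/4)^{15} = 1/1073741824.
By linearity of expectation: E[X] = Σ_H E[X_H] = 72057594037927936 · p^{15} = 72057594037927936 · 1/1073741824 = 67108864.
Numerically: E[X] ≈ 6.711e+07.

E[X] = 72057594037927936 · (1/4)^{15} = 67108864 ≈ 6.711e+07.


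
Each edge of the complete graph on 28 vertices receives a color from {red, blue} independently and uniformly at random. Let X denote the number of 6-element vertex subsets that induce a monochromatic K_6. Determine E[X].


Let X = Σ_S X_S over the C(28, 6) = 376740 subsets S of size 6, where X_S = 1 if the K_6 on S is monochromatic.
For a fixed S, the K_6 on S has C(6, 2) = 15 edges. P[all 15 edges red] = (1/2)^15, and likewise for blue, so P[monochromatic] = 2·(1/2)^15 = 2^{1 − 15} = 1/16384.
Summing: E[X] = C(28, 6) · 2^{1 − 15} = 376740 · 1/16384 = 94185/4096.
Numerically: E[X] ≈ 22.994385.

E[X] = C(28,6)·2^(1−C(6,2)) = 94185/4096 ≈ 22.994385.


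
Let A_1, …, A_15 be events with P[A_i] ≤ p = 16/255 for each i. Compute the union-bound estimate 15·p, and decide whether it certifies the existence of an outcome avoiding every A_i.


Union bound: P[∪_{i=1}^{15} A_i] ≤ Σ_i P[A_i] ≤ 15·p = 15·(16/255) = 16/17.
Numerically: 16/17 ≈ 0.941176.
Is 16/17 < 1? YES.
Since P[∪ A_i] ≤ 16/17 < 1, the complement has P[∩ A_i^c] ≥ 1 − 16/17 = 1/17 > 0, so some outcome avoids every A_i.

15·p = 16/17 ≈ 0.941176; existence CERTIFIED by the union bound.


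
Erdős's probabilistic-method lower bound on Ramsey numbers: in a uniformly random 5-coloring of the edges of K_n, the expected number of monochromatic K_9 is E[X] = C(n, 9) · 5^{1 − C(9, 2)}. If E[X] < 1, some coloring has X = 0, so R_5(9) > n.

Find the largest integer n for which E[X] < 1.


We need C(n, 9) · 5^{1 − 36} < 1, i.e. C(n, 9) < 5^{36 − 1} = 2910383045673370361328125.
Check values of n near the boundary:
  n = 2167: C(2167, 9) = 2855899084841489792706810; 2855899084841489792706810 < 2910383045673370361328125? YES
  n = 2168: C(2168, 9) = 2867804175977929537095120; 2867804175977929537095120 < 2910383045673370361328125? YES
  n = 2169: C(2169, 9) = 2879753360044504243499683; 2879753360044504243499683 < 2910383045673370361328125? YES
  n = 2170: C(2170, 9) = 2891746779868845075610510; 2891746779868845075610510 < 2910383045673370361328125? YES
  n = 2171: C(2171, 9) = 2903784578674959601827205; 2903784578674959601827205 < 2910383045673370361328125? YES
  n = 2172: C(2172, 9) = 2915866900084148060642020; 2915866900084148060642020 < 2910383045673370361328125? NO
  n = 2173: C(2173, 9) = 2927993888115921319674265; 2927993888115921319674265 < 2910383045673370361328125? NO
  n = 2174: C(2174, 9) = 2940165687188920530702934; 2940165687188920530702934 < 2910383045673370361328125? NO
The largest n with C(n, 9) < 2910383045673370361328125 is n = 2171 (where E[X] = 580756915734991920365441/582076609134674072265625 ≈ 0.998). Hence R_5(9) > 2171, i.e. R_5(9) ≥ 2172.

Largest n = 2171; hence R_5(9) > 2171.


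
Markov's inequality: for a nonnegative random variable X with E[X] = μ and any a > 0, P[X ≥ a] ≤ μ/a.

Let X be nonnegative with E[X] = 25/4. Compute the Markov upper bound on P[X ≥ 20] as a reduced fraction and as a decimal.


μ = E[X] = 25/4, a = 20.
Markov: P[X ≥ 20] ≤ μ/a = (25/4)/20 = 5/16.
Numerically: ≈ 0.31250.
(Since a = 20 > μ = 6.25000, the bound 5/16 is < 1 and informative.)

P[X ≥ 20] ≤ 5/16 ≈ 0.31250.


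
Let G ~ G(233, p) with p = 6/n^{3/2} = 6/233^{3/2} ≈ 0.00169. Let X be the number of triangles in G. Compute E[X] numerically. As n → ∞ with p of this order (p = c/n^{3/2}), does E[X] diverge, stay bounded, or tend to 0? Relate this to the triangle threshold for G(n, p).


Number of potential triangles: C(233, 3) = 2081156.
Each occurs with probability p³ ≈ (0.00169)³ ≈ 4.80123e-09.
By linearity: E[X] = C(233, 3)·p³ ≈ 2081156 · 4.80123e-09 ≈ 0.010.
Since α = 3/2 > 1, p = c/n^{3/2} = o(1/n) is below the triangle threshold p ~ 1/n. Asymptotically E[X] ~ (c³/6)·n^{3(1−α)} = (6³/6)·n^{-1.5} → 0, so by Markov's inequality G has no triangles w.h.p.

E[X] ≈ 0.010; in regime p = Θ(1/n^{3/2}) E[X] tends to 0 (below the triangle threshold p ~ 1/n).


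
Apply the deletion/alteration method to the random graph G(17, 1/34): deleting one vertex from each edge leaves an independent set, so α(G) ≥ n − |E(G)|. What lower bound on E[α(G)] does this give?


E[|E(G)|] = C(17, 2)·p = 136 · (1/34) = 4.
E[α(G)] ≥ n − E[|E(G)|] = 17 − 4 = 13.
Numerically: ≈ 13.000000.
(This is only a lower bound; the true E[α(G)] may be larger.)

E[α(G)] ≥ 13 ≈ 13.000000.


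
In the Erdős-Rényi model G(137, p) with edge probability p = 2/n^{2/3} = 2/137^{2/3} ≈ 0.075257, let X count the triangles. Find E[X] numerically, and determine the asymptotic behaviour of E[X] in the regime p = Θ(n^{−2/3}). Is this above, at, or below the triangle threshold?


Number of potential triangles: C(137, 3) = 419220.
Each occurs with probability p³ ≈ (0.075257)³ ≈ 4.2623475e-04.
By linearity: E[X] = C(137, 3)·p³ ≈ 419220 · 4.2623475e-04 ≈ 178.68613.
Since α = 2/3 < 1, p = c/n^{2/3} ≫ 1/n is above the triangle threshold p ~ 1/n. Asymptotically E[X] ~ (c³/6)·n^{3(1−α)} = (2³/6)·n^{1} → ∞; triangles are abundant w.h.p.

E[X] ≈ 178.68613; in regime p = Θ(1/n^{2/3}) E[X] diverges (above the triangle threshold p ~ 1/n).


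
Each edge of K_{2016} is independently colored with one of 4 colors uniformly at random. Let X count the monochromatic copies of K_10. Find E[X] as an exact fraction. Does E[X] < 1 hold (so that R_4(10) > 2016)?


E[X] = C(2016, 10) · 4^{1 − 45} = 298835995845288230309989008 · 4^{−44} = 298835995845288230309989008/309485009821345068724781056.
As a reduced fraction: E[X] = 18677249740330514394374313/19342813113834066795298816 ≈ 0.965591.
Is E[X] < 1? YES.
Since E[X] < 1, there exists a 4-coloring of K_{2016} with no monochromatic K_10; hence R_4(10) > 2016.

E[X] = 18677249740330514394374313/19342813113834066795298816 ≈ 0.965591; E[X] < 1, so R_4(10) > 2016.


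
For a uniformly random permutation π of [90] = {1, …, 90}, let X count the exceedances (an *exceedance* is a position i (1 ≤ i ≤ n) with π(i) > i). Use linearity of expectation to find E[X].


Write X = Σ_{i=1}^{90} X_i, where X_i = 1_{π(i) > i}.
For each fixed i, π(i) is uniform over {1, …, 90} (marginal of a uniform permutation), so P[π(i) > i] = (n − i)/n. Summing: Σ_{i=1}^{90} (n − i)/n = (0 + 1 + … + 89)/90 = 90(90 − 1)/(2·90) = (90 − 1)/2.
Hence E[X] = Σ_{i=1}^{90} (90 − i)/90 = 89/2 ≈ 44.50000.

E[X] = 89/2 = 44.50000.


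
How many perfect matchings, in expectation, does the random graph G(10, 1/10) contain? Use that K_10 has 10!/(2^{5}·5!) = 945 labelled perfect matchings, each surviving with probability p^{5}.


K_10 has 10!/(2^{5}·5!) = 945 labelled perfect matchings.
For each such perfect matching H, let X_H = 1 if all 5 edges of H are present in G. Then P[X_H = 1] = p^{5} = (1/10)^{5} = 1/100000.
By linearity of expectation: E[X] = Σ_H E[X_H] = 945 · p^{5} = 945 · 1/100000 = 189/20000.
Numerically: E[X] ≈ 0.00945.

E[X] = 945 · (1/10)^{5} = 189/20000 ≈ 0.00945.


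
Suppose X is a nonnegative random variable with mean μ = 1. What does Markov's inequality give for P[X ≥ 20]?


μ = E[X] = 1, a = 20.
Markov: P[X ≥ 20] ≤ μ/a = (1)/20 = 1/20.
Numerically: ≈ 0.0500.
(Since a = 20 > μ = 1.0000, the bound 1/20 is < 1 and informative.)

P[X ≥ 20] ≤ 1/20 ≈ 0.0500.


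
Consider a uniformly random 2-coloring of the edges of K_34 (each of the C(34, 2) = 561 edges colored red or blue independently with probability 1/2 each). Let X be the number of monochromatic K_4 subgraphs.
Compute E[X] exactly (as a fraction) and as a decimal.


Let X = Σ_S X_S over the C(34, 4) = 46376 subsets S of size 4, where X_S = 1 if the K_4 on S is monochromatic.
For a fixed S, the K_4 on S has C(4, 2) = 6 edges. P[all 6 edges red] = (1/2)^6, and likewise for blue, so P[monochromatic] = 2·(1/2)^6 = 2^{1 − 6} = 1/32.
By linearity: E[X] = C(34, 4) · 2^{1 − 6} = 46376 · 1/32 = 5797/4.
Numerically: E[X] ≈ 1449.2500.

E[X] = C(34,4)·2^(1−C(4,2)) = 5797/4 ≈ 1449.2500.


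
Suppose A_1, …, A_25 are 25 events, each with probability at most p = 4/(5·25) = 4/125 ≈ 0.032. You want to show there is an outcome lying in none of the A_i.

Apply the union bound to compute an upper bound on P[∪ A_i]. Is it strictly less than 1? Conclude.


Union bound: P[∪_{i=1}^{25} A_i] ≤ Σ_i P[A_i] ≤ 25·p = 25·(4/125) = 4/5.
Numerically: 4/5 ≈ 0.800.
Is 4/5 < 1? YES.
Since P[∪ A_i] ≤ 4/5 < 1, the complement has P[∩ A_i^c] ≥ 1 − 4/5 = 1/5 > 0, so some outcome avoids every A_i.

25·p = 4/5 ≈ 0.800; existence CERTIFIED by the union bound.


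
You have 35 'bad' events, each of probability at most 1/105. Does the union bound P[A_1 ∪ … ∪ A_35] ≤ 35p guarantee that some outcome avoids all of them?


Union bound: P[∪_{i=1}^{35} A_i] ≤ Σ_i P[A_i] ≤ 35·p = 35·(1/105) = 1/3.
Numerically: 1/3 ≈ 0.3333333.
Is 1/3 < 1? YES.
Since P[∪ A_i] ≤ 1/3 < 1, the complement has P[∩ A_i^c] ≥ 1 − 1/3 = 2/3 > 0, so some outcome avoids every A_i.

35·p = 1/3 ≈ 0.3333333; existence CERTIFIED by the union bound.


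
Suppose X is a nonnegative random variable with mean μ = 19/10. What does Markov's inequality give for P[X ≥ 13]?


μ = E[X] = 19/10, a = 13.
Markov: P[X ≥ 13] ≤ μ/a = (19/10)/13 = 19/130.
Numerically: ≈ 0.14615.
(Since a = 13 > μ = 1.90000, the bound 19/130 is < 1 and informative.)

P[X ≥ 13] ≤ 19/130 ≈ 0.14615.


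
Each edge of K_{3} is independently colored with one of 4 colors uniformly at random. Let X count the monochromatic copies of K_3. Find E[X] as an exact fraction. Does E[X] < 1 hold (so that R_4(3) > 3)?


E[X] = C(3, 3) · 4^{1 − 3} = 1 · 4^{−2} = 1/16.
As a reduced fraction: E[X] = 1/16 ≈ 0.0625000.
Is E[X] < 1? YES.
Since E[X] < 1, there exists a 4-coloring of K_{3} with no monochromatic K_3; hence R_4(3) > 3.

E[X] = 1/16 ≈ 0.0625000; E[X] < 1, so R_4(3) > 3.


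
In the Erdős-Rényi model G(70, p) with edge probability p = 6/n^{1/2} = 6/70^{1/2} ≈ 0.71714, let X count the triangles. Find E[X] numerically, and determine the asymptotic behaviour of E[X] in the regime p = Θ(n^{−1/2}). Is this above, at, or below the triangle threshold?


Number of potential triangles: C(70, 3) = 54740.
Each occurs with probability p³ ≈ (0.71714)³ ≈ 3.6881340e-01.
By linearity: E[X] = C(70, 3)·p³ ≈ 54740 · 3.6881340e-01 ≈ 20188.84549.
Since α = 1/2 < 1, p = c/n^{1/2} ≫ 1/n is above the triangle threshold p ~ 1/n. Asymptotically E[X] ~ (c³/6)·n^{3(1−α)} = (6³/6)·n^{1.5} → ∞; triangles are abundant w.h.p.

E[X] ≈ 20188.84549; in regime p = Θ(1/n^{1/2}) E[X] diverges (above the triangle threshold p ~ 1/n).


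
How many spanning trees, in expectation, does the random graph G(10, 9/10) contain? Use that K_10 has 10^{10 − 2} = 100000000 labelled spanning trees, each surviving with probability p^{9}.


K_10 has 10^{10 − 2} = 100000000 labelled spanning trees.
For each such spanning tree H, let X_H = 1 if all 9 edges of H are present in G. Then P[X_H = 1] = p^{9} = (9/10)^{9} = 387420489/1000000000.
By linearity: E[X] = Σ_H E[X_H] = 100000000 · p^{9} = 100000000 · 387420489/1000000000 = 387420489/10.
Numerically: E[X] ≈ 3.8742e+07.

E[X] = 100000000 · (9/10)^{9} = 387420489/10 ≈ 3.8742e+07.


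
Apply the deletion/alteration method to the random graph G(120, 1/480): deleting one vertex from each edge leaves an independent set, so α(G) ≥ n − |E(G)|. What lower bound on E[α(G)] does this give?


E[|E(G)|] = C(120, 2)·p = 7140 · (1/480) = 119/8.
E[α(G)] ≥ n − E[|E(G)|] = 120 − 119/8 = 841/8.
Numerically: ≈ 105.125.
(This is only a lower bound; the true E[α(G)] may be larger.)

E[α(G)] ≥ 841/8 ≈ 105.125.


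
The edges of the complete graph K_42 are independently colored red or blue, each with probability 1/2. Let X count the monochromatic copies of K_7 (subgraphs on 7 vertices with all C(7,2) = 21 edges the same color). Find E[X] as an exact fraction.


Let X = Σ_S X_S over the C(42, 7) = 26978328 subsets S of size 7, where X_S = 1 if the K_7 on S is monochromatic.
For a fixed S, the K_7 on S has C(7, 2) = 21 edges. P[all 21 edges red] = (1/2)^21, and likewise for blue, so P[monochromatic] = 2·(1/2)^21 = 2^{1 − 21} = 1/1048576.
Summing: E[X] = C(42, 7) · 2^{1 − 21} = 26978328 · 1/1048576 = 3372291/131072.
Numerically: E[X] ≈ 25.729.

E[X] = C(42,7)·2^(1−C(7,2)) = 3372291/131072 ≈ 25.729.


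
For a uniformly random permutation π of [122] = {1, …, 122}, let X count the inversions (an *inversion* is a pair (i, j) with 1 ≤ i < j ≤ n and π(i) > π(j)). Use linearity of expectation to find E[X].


Write X = Σ X_I over the C(122, 2) = 7381 pairs i < j, with X_I the indicator of one inversion.
There are 7381 indicators.
For each fixed pair i < j, the values π(i) and π(j) are two distinct elements of {1, …, 122} in uniformly random order; by symmetry P[π(i) > π(j)] = 1/2.
By linearity: E[X] = 7381 · (1/2) = C(122, 2) · (1/2) = 7381/2 = 7381/2 ≈ 3690.500000.

E[X] = 7381/2 = 3690.500000.


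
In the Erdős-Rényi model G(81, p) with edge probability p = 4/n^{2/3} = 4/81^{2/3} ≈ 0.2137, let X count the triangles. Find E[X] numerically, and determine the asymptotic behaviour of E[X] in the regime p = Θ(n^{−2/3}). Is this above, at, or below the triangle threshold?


Number of potential triangles: C(81, 3) = 85320.
Each occurs with probability p³ ≈ (0.2137)³ ≈ 9.754611e-03.
By linearity: E[X] = C(81, 3)·p³ ≈ 85320 · 9.754611e-03 ≈ 832.2634.
Since α = 2/3 < 1, p = c/n^{2/3} ≫ 1/n is above the triangle threshold p ~ 1/n. Asymptotically E[X] ~ (c³/6)·n^{3(1−α)} = (4³/6)·n^{1} → ∞; triangles are abundant w.h.p.

E[X] ≈ 832.2634; in regime p = Θ(1/n^{2/3}) E[X] diverges (above the triangle threshold p ~ 1/n).


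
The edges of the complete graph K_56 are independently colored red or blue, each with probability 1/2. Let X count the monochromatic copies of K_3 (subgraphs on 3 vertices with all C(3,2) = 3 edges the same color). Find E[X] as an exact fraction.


Let X = Σ_S X_S over the C(56, 3) = 27720 subsets S of size 3, where X_S = 1 if the K_3 on S is monochromatic.
For a fixed S, the K_3 on S has C(3, 2) = 3 edges. P[all 3 edges red] = (1/2)^3, and likewise for blue, so P[monochromatic] = 2·(1/2)^3 = 2^{1 − 3} = 1/4.
Summing: E[X] = C(56, 3) · 2^{1 − 3} = 27720 · 1/4 = 6930.
Numerically: E[X] ≈ 6930.00000.

E[X] = C(56,3)·2^(1−C(3,2)) = 6930 ≈ 6930.00000.


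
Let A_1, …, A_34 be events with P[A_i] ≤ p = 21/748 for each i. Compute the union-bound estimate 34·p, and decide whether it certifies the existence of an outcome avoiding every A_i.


Union bound: P[∪_{i=1}^{34} A_i] ≤ Σ_i P[A_i] ≤ 34·p = 34·(21/748) = 21/22.
Numerically: 21/22 ≈ 0.9545455.
Is 21/22 < 1? YES.
Since P[∪ A_i] ≤ 21/22 < 1, the complement has P[∩ A_i^c] ≥ 1 − 21/22 = 1/22 > 0, so some outcome avoids every A_i.

34·p = 21/22 ≈ 0.9545455; existence CERTIFIED by the union bound.


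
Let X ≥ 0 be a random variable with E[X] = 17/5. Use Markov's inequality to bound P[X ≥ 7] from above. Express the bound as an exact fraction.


μ = E[X] = 17/5, a = 7.
Markov: P[X ≥ 7] ≤ μ/a = (17/5)/7 = 17/35.
Numerically: ≈ 0.486.
(Since a = 7 > μ = 3.400, the bound 17/35 is < 1 and informative.)

P[X ≥ 7] ≤ 17/35 ≈ 0.486.


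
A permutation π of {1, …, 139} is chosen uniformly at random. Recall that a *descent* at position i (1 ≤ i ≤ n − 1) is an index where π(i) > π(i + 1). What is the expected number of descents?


Write X = Σ X_I over i = 1, …, 138, with X_I the indicator of one descent.
There are 138 indicators.
For each fixed i, the pair (π(i), π(i+1)) is a uniformly random ordered pair of distinct values from {1, …, 139}; by symmetry P[π(i) > π(i+1)] = 1/2.
By linearity: E[X] = 138 · (1/2) = (139 − 1) · (1/2) = 69 ≈ 69.000.

E[X] = 69 = 69.000.


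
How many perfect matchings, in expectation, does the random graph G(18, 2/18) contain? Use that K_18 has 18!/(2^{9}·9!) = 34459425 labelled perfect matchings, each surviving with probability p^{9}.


K_18 has 18!/(2^{9}·9!) = 34459425 labelled perfect matchings.
For each such perfect matching H, let X_H = 1 if all 9 edges of H are present in G. Then P[X_H = 1] = p^{9} = (1/9)^{9} = 1/387420489.
By linearity of expectation: E[X] = Σ_H E[X_H] = 34459425 · p^{9} = 34459425 · 1/387420489 = 425425/4782969.
Numerically: E[X] ≈ 0.08895.

E[X] = 34459425 · (1/9)^{9} = 425425/4782969 ≈ 0.08895.


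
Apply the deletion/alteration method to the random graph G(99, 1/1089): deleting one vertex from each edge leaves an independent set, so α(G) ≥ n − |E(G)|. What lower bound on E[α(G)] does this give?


E[|E(G)|] = C(99, 2)·p = 4851 · (1/1089) = 49/11.
E[α(G)] ≥ n − E[|E(G)|] = 99 − 49/11 = 1040/11.
Numerically: ≈ 94.5455.
(This is only a lower bound; the true E[α(G)] may be larger.)

E[α(G)] ≥ 1040/11 ≈ 94.5455.


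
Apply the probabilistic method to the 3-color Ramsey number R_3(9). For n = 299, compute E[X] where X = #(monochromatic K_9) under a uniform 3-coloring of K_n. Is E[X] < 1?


E[X] = C(299, 9) · 3^{1 − 36} = 46610674441390059 · 3^{−35} = 46610674441390059/50031545098999707.
As a reduced fraction: E[X] = 15536891480463353/16677181699666569 ≈ 0.9316257.
Is E[X] < 1? YES.
Since E[X] < 1, there exists a 3-coloring of K_{299} with no monochromatic K_9; hence R_3(9) > 299.

E[X] = 15536891480463353/16677181699666569 ≈ 0.9316257; E[X] < 1, so R_3(9) > 299.


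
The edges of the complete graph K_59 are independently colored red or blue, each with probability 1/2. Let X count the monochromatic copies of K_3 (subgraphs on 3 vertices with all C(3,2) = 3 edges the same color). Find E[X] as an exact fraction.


Let X = Σ_S X_S over the C(59, 3) = 32509 subsets S of size 3, where X_S = 1 if the K_3 on S is monochromatic.
For a fixed S, the K_3 on S has C(3, 2) = 3 edges. P[all 3 edges red] = (1/2)^3, and likewise for blue, so P[monochromatic] = 2·(1/2)^3 = 2^{1 − 3} = 1/4.
Summing: E[X] = C(59, 3) · 2^{1 − 3} = 32509 · 1/4 = 32509/4.
Numerically: E[X] ≈ 8127.250.

E[X] = C(59,3)·2^(1−C(3,2)) = 32509/4 ≈ 8127.250.


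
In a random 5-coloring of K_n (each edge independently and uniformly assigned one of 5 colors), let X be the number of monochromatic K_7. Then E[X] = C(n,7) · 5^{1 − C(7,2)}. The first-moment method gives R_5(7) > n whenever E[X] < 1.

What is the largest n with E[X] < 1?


We need C(n, 7) · 5^{1 − 21} < 1, i.e. C(n, 7) < 5^{21 − 1} = 95367431640625.
Check values of n near the boundary:
  n = 332: C(332, 7) = 82772214646616; 82772214646616 < 95367431640625? YES
  n = 333: C(333, 7) = 84549532139028; 84549532139028 < 95367431640625? YES
  n = 334: C(334, 7) = 86359460961576; 86359460961576 < 95367431640625? YES
  n = 335: C(335, 7) = 88202498238195; 88202498238195 < 95367431640625? YES
  n = 336: C(336, 7) = 90079147136880; 90079147136880 < 95367431640625? YES
  n = 337: C(337, 7) = 91989916924632; 91989916924632 < 95367431640625? YES
  n = 338: C(338, 7) = 93935323022736; 93935323022736 < 95367431640625? YES
  n = 339: C(339, 7) = 95915887062372; 95915887062372 < 95367431640625? NO
  n = 340: C(340, 7) = 97932136940560; 97932136940560 < 95367431640625? NO
The largest n with C(n, 7) < 95367431640625 is n = 338 (where E[X] = 93935323022736/95367431640625 ≈ 0.985). Hence R_5(7) > 338, i.e. R_5(7) ≥ 339.

Largest n = 338; hence R_5(7) > 338.


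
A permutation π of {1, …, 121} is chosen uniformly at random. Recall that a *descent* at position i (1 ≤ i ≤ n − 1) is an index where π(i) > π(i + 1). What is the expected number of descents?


Write X = Σ X_I over i = 1, …, 120, with X_I the indicator of one descent.
There are 120 indicators.
For each fixed i, the pair (π(i), π(i+1)) is a uniformly random ordered pair of distinct values from {1, …, 121}; by symmetry P[π(i) > π(i+1)] = 1/2.
By linearity: E[X] = 120 · (1/2) = (121 − 1) · (1/2) = 60 ≈ 60.00000.

E[X] = 60 = 60.00000.


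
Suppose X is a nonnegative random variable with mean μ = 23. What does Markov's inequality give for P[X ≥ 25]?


μ = E[X] = 23, a = 25.
Markov: P[X ≥ 25] ≤ μ/a = (23)/25 = 23/25.
Numerically: ≈ 0.9200.
(Since a = 25 > μ = 23.0000, the bound 23/25 is < 1 and informative.)

P[X ≥ 25] ≤ 23/25 ≈ 0.9200.


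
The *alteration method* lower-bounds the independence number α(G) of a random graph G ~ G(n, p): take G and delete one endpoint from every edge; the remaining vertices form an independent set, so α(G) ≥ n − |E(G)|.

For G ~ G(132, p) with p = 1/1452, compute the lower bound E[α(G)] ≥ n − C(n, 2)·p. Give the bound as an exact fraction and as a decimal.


E[|E(G)|] = C(132, 2)·p = 8646 · (1/1452) = 131/22.
E[α(G)] ≥ n − E[|E(G)|] = 132 − 131/22 = 2773/22.
Numerically: ≈ 126.045.
(This is only a lower bound; the true E[α(G)] may be larger.)

E[α(G)] ≥ 2773/22 ≈ 126.045.


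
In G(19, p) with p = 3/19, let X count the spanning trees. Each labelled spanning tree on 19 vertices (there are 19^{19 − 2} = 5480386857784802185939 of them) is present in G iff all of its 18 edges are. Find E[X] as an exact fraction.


K_19 has 19^{19 − 2} = 5480386857784802185939 labelled spanning trees.
For each such spanning tree H, let X_H = 1 if all 18 edges of H are present in G. Then P[X_H = 1] = p^{18} = (3/19)^{18} = 387420489/104127350297911241532841.
By linearity: E[X] = Σ_H E[X_H] = 5480386857784802185939 · p^{18} = 5480386857784802185939 · 387420489/104127350297911241532841 = 387420489/19.
Numerically: E[X] ≈ 2.039e+07.

E[X] = 5480386857784802185939 · (3/19)^{18} = 387420489/19 ≈ 2.039e+07.


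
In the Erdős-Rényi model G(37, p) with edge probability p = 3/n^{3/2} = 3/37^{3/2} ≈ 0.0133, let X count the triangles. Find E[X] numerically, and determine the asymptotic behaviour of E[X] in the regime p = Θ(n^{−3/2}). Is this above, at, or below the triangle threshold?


Number of potential triangles: C(37, 3) = 7770.
Each occurs with probability p³ ≈ (0.0133)³ ≈ 2.36841e-06.
By linearity: E[X] = C(37, 3)·p³ ≈ 7770 · 2.36841e-06 ≈ 0.018.
Since α = 3/2 > 1, p = c/n^{3/2} = o(1/n) is below the triangle threshold p ~ 1/n. Asymptotically E[X] ~ (c³/6)·n^{3(1−α)} = (3³/6)·n^{-1.5} → 0, so by Markov's inequality G has no triangles w.h.p.

E[X] ≈ 0.018; in regime p = Θ(1/n^{3/2}) E[X] tends to 0 (below the triangle threshold p ~ 1/n).


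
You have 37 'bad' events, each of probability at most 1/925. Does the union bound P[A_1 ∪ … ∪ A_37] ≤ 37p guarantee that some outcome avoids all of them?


Union bound: P[∪_{i=1}^{37} A_i] ≤ Σ_i P[A_i] ≤ 37·p = 37·(1/925) = 1/25.
Numerically: 1/25 ≈ 0.0400.
Is 1/25 < 1? YES.
Since P[∪ A_i] ≤ 1/25 < 1, the complement has P[∩ A_i^c] ≥ 1 − 1/25 = 24/25 > 0, so some outcome avoids every A_i.

37·p = 1/25 ≈ 0.0400; existence CERTIFIED by the union bound.


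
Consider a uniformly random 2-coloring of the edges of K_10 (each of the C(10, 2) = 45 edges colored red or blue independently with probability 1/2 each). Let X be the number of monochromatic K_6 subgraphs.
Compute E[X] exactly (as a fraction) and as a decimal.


Let X = Σ_S X_S over the C(10, 6) = 210 subsets S of size 6, where X_S = 1 if the K_6 on S is monochromatic.
For a fixed S, the K_6 on S has C(6, 2) = 15 edges. P[all 15 edges red] = (1/2)^15, and likewise for blue, so P[monochromatic] = 2·(1/2)^15 = 2^{1 − 15} = 1/16384.
By linearity of expectation: E[X] = C(10, 6) · 2^{1 − 15} = 210 · 1/16384 = 105/8192.
Numerically: E[X] ≈ 0.013.

E[X] = C(10,6)·2^(1−C(6,2)) = 105/8192 ≈ 0.013.
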